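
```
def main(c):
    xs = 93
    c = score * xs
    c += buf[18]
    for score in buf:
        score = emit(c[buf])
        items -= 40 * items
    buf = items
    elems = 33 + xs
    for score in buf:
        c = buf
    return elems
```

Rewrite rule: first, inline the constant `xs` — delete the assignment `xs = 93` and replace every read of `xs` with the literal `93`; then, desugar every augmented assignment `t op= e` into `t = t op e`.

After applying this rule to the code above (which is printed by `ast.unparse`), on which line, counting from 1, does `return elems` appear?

Transformed code:
def main(c):
    c = score * 93
    c = c + buf[18]
    for score in buf:
        score = emit(c[buf])
        items = items - 40 * items
    buf = items
    elems = 33 + 93
    for score in buf:
        c = buf
    return elems

11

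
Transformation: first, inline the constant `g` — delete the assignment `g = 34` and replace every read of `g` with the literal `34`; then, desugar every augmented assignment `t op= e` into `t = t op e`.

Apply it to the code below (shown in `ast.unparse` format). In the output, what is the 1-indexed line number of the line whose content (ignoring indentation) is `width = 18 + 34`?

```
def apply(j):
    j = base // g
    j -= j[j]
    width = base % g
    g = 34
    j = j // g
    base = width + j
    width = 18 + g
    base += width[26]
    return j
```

Transformed code:
def apply(j):
    j = base // 34
    j = j - j[j]
    width = base % 34
    j = j // 34
    base = width + j
    width = 18 + 34
    base = base + width[26]
    return j

7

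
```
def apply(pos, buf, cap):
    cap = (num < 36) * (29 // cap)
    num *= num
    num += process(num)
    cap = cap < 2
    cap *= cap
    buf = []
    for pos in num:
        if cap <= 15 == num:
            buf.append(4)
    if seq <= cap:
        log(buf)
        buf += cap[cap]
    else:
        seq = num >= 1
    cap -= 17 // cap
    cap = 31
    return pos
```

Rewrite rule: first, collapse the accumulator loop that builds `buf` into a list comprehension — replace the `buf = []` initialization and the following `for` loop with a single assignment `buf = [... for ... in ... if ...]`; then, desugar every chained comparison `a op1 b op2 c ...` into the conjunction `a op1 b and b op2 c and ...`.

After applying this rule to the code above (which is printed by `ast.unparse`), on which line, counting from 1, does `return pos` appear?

Transformed code:
def apply(pos, buf, cap):
    cap = (num < 36) * (29 // cap)
    num *= num
    num += process(num)
    cap = cap < 2
    cap *= cap
    buf = [4 for pos in num if cap <= 15 and 15 == num]
    if seq <= cap:
        log(buf)
        buf += cap[cap]
    else:
        seq = num >= 1
    cap -= 17 // cap
    cap = 31
    return pos

15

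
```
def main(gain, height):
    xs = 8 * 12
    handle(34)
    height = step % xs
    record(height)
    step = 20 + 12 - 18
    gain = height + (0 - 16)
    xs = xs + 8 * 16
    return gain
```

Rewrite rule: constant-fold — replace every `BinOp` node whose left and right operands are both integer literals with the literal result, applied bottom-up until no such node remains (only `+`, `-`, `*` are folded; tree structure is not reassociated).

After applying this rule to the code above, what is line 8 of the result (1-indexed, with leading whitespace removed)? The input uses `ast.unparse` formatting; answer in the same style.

xs = xs + 128

Transformed code:
def main(gain, height):
    xs = 96
    handle(34)
    height = step % xs
    record(height)
    step = 14
    gain = height + -16
    xs = xs + 128
    return gain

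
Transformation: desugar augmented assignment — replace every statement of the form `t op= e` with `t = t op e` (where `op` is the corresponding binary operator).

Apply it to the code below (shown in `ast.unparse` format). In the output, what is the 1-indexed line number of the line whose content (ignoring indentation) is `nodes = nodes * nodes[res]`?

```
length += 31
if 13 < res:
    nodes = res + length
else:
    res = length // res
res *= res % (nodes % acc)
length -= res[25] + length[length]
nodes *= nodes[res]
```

Transformed code:
length = length + 31
if 13 < res:
    nodes = res + length
else:
    res = length // res
res = res * (res % (nodes % acc))
length = length - (res[25] + length[length])
nodes = nodes * nodes[res]

8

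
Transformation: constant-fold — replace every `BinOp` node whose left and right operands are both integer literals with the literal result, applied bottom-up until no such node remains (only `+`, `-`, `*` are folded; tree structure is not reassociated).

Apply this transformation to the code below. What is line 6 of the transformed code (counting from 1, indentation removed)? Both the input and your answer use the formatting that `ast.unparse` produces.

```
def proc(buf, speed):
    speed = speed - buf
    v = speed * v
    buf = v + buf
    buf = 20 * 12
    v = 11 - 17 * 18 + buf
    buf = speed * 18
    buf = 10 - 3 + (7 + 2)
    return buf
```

Transformed code:
def proc(buf, speed):
    speed = speed - buf
    v = speed * v
    buf = v + buf
    buf = 240
    v = -295 + buf
    buf = speed * 18
    buf = 16
    return buf

v = -295 + buf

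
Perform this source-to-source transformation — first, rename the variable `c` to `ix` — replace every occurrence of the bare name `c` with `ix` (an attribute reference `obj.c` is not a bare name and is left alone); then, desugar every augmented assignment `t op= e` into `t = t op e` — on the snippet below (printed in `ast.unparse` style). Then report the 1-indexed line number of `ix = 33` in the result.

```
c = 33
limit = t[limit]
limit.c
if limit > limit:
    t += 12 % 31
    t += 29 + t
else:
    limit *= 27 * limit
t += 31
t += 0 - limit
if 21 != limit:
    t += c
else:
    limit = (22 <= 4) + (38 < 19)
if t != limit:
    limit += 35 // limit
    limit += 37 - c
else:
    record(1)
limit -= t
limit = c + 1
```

Transformed code:
ix = 33
limit = t[limit]
limit.c
if limit > limit:
    t = t + 12 % 31
    t = t + (29 + t)
else:
    limit = limit * (27 * limit)
t = t + 31
t = t + (0 - limit)
if 21 != limit:
    t = t + ix
else:
    limit = (22 <= 4) + (38 < 19)
if t != limit:
    limit = limit + 35 // limit
    limit = limit + (37 - ix)
else:
    record(1)
limit = limit - t
limit = ix + 1

1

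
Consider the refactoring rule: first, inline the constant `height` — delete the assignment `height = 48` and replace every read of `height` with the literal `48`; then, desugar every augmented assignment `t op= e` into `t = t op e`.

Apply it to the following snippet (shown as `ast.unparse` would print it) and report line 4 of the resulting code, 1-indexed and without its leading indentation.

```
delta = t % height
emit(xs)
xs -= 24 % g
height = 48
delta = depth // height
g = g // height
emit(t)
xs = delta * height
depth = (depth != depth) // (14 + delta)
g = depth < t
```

Transformed code:
delta = t % 48
emit(xs)
xs = xs - 24 % g
delta = depth // 48
g = g // 48
emit(t)
xs = delta * 48
depth = (depth != depth) // (14 + delta)
g = depth < t

delta = depth // 48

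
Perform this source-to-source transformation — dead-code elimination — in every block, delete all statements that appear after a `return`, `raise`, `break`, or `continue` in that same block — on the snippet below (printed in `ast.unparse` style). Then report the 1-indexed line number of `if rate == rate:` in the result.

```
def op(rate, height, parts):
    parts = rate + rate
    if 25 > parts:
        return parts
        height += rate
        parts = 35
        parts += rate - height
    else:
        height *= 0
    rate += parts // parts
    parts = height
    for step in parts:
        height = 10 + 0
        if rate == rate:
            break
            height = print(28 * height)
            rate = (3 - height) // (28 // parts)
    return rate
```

11

Transformed code:
def op(rate, height, parts):
    parts = rate + rate
    if 25 > parts:
        return parts
    else:
        height *= 0
    rate += parts // parts
    parts = height
    for step in parts:
        height = 10 + 0
        if rate == rate:
            break
    return rate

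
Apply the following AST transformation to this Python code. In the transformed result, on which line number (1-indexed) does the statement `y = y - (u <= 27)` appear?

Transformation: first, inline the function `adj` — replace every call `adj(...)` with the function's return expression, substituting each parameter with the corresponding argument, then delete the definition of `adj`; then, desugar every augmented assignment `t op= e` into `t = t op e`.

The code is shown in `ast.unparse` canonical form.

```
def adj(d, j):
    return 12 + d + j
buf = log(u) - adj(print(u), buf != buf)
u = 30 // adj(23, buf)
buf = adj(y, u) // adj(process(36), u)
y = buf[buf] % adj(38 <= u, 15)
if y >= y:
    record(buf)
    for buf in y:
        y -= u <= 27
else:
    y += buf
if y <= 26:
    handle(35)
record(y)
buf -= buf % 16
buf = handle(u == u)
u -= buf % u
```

Transformed code:
buf = log(u) - (12 + print(u) + (buf != buf))
u = 30 // (12 + 23 + buf)
buf = (12 + y + u) // (12 + process(36) + u)
y = buf[buf] % (12 + (38 <= u) + 15)
if y >= y:
    record(buf)
    for buf in y:
        y = y - (u <= 27)
else:
    y = y + buf
if y <= 26:
    handle(35)
record(y)
buf = buf - buf % 16
buf = handle(u == u)
u = u - buf % u

8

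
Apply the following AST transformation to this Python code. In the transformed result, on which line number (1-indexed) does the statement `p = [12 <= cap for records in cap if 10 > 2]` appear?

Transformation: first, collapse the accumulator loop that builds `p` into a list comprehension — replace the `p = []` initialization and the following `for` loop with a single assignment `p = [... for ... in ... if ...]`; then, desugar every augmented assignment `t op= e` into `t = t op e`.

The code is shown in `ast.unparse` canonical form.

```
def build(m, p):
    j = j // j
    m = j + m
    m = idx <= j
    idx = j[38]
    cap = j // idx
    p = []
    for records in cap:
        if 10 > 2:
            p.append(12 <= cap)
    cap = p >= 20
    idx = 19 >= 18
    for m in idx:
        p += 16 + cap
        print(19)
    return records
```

Transformed code:
def build(m, p):
    j = j // j
    m = j + m
    m = idx <= j
    idx = j[38]
    cap = j // idx
    p = [12 <= cap for records in cap if 10 > 2]
    cap = p >= 20
    idx = 19 >= 18
    for m in idx:
        p = p + (16 + cap)
        print(19)
    return records

7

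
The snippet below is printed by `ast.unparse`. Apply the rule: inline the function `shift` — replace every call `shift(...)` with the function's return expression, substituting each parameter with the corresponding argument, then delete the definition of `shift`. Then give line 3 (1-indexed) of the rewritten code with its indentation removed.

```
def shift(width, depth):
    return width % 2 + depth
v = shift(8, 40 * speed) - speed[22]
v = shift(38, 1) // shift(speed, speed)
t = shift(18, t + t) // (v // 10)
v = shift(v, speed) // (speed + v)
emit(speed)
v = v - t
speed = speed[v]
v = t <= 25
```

Transformed code:
v = 8 % 2 + 40 * speed - speed[22]
v = (38 % 2 + 1) // (speed % 2 + speed)
t = (18 % 2 + (t + t)) // (v // 10)
v = (v % 2 + speed) // (speed + v)
emit(speed)
v = v - t
speed = speed[v]
v = t <= 25

t = (18 % 2 + (t + t)) // (v // 10)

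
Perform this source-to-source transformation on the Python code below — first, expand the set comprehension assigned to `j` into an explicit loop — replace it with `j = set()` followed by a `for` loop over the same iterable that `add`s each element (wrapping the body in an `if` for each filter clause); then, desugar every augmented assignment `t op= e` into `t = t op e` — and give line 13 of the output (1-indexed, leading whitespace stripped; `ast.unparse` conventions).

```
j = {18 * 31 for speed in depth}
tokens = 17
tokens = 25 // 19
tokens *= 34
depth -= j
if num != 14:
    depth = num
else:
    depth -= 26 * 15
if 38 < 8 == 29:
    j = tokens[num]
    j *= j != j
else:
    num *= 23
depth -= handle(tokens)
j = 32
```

j = tokens[num]

Transformed code:
j = set()
for speed in depth:
    j.add(18 * 31)
tokens = 17
tokens = 25 // 19
tokens = tokens * 34
depth = depth - j
if num != 14:
    depth = num
else:
    depth = depth - 26 * 15
if 38 < 8 == 29:
    j = tokens[num]
    j = j * (j != j)
else:
    num = num * 23
depth = depth - handle(tokens)
j = 32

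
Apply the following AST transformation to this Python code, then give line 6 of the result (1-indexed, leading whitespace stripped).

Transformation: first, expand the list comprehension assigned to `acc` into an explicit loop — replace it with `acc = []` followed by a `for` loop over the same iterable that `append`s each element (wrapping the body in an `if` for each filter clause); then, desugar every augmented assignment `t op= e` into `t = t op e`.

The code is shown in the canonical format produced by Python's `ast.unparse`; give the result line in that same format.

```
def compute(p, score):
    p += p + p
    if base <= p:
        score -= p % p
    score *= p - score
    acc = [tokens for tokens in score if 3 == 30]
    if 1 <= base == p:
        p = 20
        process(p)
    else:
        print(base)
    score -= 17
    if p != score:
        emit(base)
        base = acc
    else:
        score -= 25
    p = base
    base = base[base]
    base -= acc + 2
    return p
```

acc = []

Transformed code:
def compute(p, score):
    p = p + (p + p)
    if base <= p:
        score = score - p % p
    score = score * (p - score)
    acc = []
    for tokens in score:
        if 3 == 30:
            acc.append(tokens)
    if 1 <= base == p:
        p = 20
        process(p)
    else:
        print(base)
    score = score - 17
    if p != score:
        emit(base)
        base = acc
    else:
        score = score - 25
    p = base
    base = base[base]
    base = base - (acc + 2)
    return p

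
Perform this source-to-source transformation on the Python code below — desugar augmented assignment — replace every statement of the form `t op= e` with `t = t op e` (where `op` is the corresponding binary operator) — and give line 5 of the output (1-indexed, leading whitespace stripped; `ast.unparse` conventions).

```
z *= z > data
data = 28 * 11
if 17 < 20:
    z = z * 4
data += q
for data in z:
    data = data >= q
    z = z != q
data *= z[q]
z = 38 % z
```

data = data + q

Transformed code:
z = z * (z > data)
data = 28 * 11
if 17 < 20:
    z = z * 4
data = data + q
for data in z:
    data = data >= q
    z = z != q
data = data * z[q]
z = 38 % z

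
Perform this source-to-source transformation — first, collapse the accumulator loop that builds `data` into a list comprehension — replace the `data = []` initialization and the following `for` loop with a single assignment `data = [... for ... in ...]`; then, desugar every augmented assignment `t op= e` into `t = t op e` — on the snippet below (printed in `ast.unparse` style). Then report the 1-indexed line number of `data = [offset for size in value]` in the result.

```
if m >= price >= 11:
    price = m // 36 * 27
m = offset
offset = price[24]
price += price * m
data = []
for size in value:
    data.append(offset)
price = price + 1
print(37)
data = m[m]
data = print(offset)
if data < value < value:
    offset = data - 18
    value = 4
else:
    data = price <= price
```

Transformed code:
if m >= price >= 11:
    price = m // 36 * 27
m = offset
offset = price[24]
price = price + price * m
data = [offset for size in value]
price = price + 1
print(37)
data = m[m]
data = print(offset)
if data < value < value:
    offset = data - 18
    value = 4
else:
    data = price <= price

6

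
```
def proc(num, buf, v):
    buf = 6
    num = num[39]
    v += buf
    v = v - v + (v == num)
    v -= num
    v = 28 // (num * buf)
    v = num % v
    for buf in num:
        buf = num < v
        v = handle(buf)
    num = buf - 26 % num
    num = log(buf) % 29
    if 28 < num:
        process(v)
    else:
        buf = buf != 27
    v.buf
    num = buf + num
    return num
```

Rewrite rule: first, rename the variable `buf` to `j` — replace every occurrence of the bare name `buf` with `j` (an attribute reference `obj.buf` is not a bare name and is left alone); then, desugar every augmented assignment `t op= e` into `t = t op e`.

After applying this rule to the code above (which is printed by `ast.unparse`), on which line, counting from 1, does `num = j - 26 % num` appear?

Transformed code:
def proc(num, j, v):
    j = 6
    num = num[39]
    v = v + j
    v = v - v + (v == num)
    v = v - num
    v = 28 // (num * j)
    v = num % v
    for j in num:
        j = num < v
        v = handle(j)
    num = j - 26 % num
    num = log(j) % 29
    if 28 < num:
        process(v)
    else:
        j = j != 27
    v.buf
    num = j + num
    return num

12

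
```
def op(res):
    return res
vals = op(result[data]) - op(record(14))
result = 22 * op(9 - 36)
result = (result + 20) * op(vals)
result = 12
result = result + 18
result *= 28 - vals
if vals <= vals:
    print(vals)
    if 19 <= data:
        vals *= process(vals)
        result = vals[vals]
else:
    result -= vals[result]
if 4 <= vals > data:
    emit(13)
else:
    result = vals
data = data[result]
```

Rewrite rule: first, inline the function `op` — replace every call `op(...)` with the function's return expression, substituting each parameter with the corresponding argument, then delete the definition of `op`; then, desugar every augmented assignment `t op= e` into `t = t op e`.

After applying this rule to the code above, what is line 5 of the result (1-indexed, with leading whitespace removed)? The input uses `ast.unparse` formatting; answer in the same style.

result = result + 18

Transformed code:
vals = result[data] - record(14)
result = 22 * (9 - 36)
result = (result + 20) * vals
result = 12
result = result + 18
result = result * (28 - vals)
if vals <= vals:
    print(vals)
    if 19 <= data:
        vals = vals * process(vals)
        result = vals[vals]
else:
    result = result - vals[result]
if 4 <= vals > data:
    emit(13)
else:
    result = vals
data = data[result]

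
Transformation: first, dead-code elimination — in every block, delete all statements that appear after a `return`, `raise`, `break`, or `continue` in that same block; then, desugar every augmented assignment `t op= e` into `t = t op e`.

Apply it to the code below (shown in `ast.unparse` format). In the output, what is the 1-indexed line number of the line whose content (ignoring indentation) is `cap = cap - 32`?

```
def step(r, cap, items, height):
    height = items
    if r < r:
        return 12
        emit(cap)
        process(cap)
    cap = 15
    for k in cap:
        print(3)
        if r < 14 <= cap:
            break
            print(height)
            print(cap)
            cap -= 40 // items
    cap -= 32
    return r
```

10

Transformed code:
def step(r, cap, items, height):
    height = items
    if r < r:
        return 12
    cap = 15
    for k in cap:
        print(3)
        if r < 14 <= cap:
            break
    cap = cap - 32
    return r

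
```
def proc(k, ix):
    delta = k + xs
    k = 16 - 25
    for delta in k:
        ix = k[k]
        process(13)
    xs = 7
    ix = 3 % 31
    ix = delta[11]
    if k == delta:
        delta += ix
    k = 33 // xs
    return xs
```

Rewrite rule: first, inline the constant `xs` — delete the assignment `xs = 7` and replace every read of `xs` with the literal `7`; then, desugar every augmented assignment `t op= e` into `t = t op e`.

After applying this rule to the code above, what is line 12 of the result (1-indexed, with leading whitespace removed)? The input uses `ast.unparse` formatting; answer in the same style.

return 7

Transformed code:
def proc(k, ix):
    delta = k + 7
    k = 16 - 25
    for delta in k:
        ix = k[k]
        process(13)
    ix = 3 % 31
    ix = delta[11]
    if k == delta:
        delta = delta + ix
    k = 33 // 7
    return 7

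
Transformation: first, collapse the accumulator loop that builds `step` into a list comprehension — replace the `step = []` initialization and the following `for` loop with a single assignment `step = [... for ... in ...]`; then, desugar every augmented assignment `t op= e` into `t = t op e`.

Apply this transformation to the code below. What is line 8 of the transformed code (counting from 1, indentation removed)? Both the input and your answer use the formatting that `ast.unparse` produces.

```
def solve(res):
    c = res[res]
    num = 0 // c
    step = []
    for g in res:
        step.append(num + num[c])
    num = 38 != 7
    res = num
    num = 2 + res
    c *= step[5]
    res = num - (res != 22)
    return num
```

Transformed code:
def solve(res):
    c = res[res]
    num = 0 // c
    step = [num + num[c] for g in res]
    num = 38 != 7
    res = num
    num = 2 + res
    c = c * step[5]
    res = num - (res != 22)
    return num

c = c * step[5]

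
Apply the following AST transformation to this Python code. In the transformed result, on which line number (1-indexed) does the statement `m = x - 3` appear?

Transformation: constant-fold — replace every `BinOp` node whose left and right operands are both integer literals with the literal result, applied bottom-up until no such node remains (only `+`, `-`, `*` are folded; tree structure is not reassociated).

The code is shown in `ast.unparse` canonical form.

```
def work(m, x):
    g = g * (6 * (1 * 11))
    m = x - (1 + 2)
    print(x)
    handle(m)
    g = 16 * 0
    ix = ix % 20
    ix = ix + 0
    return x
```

Transformed code:
def work(m, x):
    g = g * 66
    m = x - 3
    print(x)
    handle(m)
    g = 0
    ix = ix % 20
    ix = ix + 0
    return x

3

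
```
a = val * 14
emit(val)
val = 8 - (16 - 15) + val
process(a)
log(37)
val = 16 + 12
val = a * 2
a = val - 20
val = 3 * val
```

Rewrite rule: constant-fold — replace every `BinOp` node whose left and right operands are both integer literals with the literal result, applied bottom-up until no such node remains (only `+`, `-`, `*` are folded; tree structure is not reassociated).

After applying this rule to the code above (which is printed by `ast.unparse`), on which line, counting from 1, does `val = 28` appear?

6

Transformed code:
a = val * 14
emit(val)
val = 7 + val
process(a)
log(37)
val = 28
val = a * 2
a = val - 20
val = 3 * val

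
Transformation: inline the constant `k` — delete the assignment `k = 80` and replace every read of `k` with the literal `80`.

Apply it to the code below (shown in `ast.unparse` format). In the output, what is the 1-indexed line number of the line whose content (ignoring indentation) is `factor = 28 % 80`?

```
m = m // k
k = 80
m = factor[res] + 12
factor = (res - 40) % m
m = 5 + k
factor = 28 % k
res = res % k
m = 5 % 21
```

Transformed code:
m = m // 80
m = factor[res] + 12
factor = (res - 40) % m
m = 5 + 80
factor = 28 % 80
res = res % 80
m = 5 % 21

5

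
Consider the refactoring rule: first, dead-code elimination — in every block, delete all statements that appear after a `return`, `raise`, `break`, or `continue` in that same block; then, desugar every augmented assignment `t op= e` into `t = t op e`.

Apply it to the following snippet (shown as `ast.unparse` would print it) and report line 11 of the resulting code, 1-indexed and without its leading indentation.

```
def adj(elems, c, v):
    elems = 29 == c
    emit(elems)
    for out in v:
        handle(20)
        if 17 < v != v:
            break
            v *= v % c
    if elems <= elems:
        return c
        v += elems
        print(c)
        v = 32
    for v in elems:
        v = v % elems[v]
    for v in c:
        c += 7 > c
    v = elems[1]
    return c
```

v = v % elems[v]

Transformed code:
def adj(elems, c, v):
    elems = 29 == c
    emit(elems)
    for out in v:
        handle(20)
        if 17 < v != v:
            break
    if elems <= elems:
        return c
    for v in elems:
        v = v % elems[v]
    for v in c:
        c = c + (7 > c)
    v = elems[1]
    return c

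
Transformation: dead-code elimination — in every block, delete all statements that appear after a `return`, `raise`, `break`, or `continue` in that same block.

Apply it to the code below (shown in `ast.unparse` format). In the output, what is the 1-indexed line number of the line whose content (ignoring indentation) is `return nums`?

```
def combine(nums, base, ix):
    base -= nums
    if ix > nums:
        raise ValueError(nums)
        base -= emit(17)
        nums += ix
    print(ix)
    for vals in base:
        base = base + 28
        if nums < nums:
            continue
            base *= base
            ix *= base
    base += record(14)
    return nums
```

11

Transformed code:
def combine(nums, base, ix):
    base -= nums
    if ix > nums:
        raise ValueError(nums)
    print(ix)
    for vals in base:
        base = base + 28
        if nums < nums:
            continue
    base += record(14)
    return nums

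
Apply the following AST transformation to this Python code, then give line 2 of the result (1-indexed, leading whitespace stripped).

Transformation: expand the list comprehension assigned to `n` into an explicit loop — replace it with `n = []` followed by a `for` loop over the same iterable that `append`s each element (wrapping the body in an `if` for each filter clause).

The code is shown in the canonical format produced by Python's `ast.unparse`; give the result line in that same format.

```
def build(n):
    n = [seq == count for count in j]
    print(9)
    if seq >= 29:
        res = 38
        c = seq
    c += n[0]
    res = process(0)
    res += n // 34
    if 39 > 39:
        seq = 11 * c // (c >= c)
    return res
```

n = []

Transformed code:
def build(n):
    n = []
    for count in j:
        n.append(seq == count)
    print(9)
    if seq >= 29:
        res = 38
        c = seq
    c += n[0]
    res = process(0)
    res += n // 34
    if 39 > 39:
        seq = 11 * c // (c >= c)
    return res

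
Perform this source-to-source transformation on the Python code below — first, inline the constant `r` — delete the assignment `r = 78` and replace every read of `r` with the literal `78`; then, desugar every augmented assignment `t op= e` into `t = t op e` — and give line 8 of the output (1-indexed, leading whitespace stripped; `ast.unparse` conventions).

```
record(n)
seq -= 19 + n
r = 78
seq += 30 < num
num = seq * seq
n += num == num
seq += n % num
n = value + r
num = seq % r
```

num = seq % 78

Transformed code:
record(n)
seq = seq - (19 + n)
seq = seq + (30 < num)
num = seq * seq
n = n + (num == num)
seq = seq + n % num
n = value + 78
num = seq % 78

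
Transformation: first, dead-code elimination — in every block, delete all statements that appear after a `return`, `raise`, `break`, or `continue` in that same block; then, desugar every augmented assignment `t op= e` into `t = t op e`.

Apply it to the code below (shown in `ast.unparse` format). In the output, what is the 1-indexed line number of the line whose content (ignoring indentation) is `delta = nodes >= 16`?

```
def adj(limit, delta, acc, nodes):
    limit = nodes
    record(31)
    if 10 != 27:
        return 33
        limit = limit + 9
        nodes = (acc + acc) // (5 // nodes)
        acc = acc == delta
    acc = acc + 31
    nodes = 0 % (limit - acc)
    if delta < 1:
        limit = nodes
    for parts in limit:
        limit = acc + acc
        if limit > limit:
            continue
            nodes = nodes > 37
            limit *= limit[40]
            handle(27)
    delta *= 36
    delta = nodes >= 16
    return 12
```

Transformed code:
def adj(limit, delta, acc, nodes):
    limit = nodes
    record(31)
    if 10 != 27:
        return 33
    acc = acc + 31
    nodes = 0 % (limit - acc)
    if delta < 1:
        limit = nodes
    for parts in limit:
        limit = acc + acc
        if limit > limit:
            continue
    delta = delta * 36
    delta = nodes >= 16
    return 12

15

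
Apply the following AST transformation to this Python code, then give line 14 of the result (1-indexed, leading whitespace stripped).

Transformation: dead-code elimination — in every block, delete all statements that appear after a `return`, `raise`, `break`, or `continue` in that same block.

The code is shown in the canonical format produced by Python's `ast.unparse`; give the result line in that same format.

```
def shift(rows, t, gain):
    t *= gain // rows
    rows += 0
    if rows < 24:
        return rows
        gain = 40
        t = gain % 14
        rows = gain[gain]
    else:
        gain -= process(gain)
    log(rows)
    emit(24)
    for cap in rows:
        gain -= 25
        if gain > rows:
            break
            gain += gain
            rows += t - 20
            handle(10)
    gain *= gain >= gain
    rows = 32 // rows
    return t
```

Transformed code:
def shift(rows, t, gain):
    t *= gain // rows
    rows += 0
    if rows < 24:
        return rows
    else:
        gain -= process(gain)
    log(rows)
    emit(24)
    for cap in rows:
        gain -= 25
        if gain > rows:
            break
    gain *= gain >= gain
    rows = 32 // rows
    return t

gain *= gain >= gain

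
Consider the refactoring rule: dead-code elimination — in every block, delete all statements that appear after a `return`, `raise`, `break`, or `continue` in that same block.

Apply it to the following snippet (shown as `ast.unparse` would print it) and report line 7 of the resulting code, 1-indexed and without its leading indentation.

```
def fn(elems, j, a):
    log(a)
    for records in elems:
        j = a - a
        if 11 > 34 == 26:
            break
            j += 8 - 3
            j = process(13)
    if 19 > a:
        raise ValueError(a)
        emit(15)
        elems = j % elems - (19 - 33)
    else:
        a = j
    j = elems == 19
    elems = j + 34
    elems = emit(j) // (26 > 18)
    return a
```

Transformed code:
def fn(elems, j, a):
    log(a)
    for records in elems:
        j = a - a
        if 11 > 34 == 26:
            break
    if 19 > a:
        raise ValueError(a)
    else:
        a = j
    j = elems == 19
    elems = j + 34
    elems = emit(j) // (26 > 18)
    return a

if 19 > a:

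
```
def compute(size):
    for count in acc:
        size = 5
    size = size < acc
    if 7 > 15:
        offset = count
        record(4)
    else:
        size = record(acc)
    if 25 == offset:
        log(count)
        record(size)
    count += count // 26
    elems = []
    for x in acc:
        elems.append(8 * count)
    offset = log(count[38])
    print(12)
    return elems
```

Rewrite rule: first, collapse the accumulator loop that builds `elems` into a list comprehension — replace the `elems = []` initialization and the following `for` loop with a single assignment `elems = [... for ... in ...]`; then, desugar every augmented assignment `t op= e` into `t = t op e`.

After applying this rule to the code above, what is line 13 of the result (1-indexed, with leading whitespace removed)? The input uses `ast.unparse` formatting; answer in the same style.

Transformed code:
def compute(size):
    for count in acc:
        size = 5
    size = size < acc
    if 7 > 15:
        offset = count
        record(4)
    else:
        size = record(acc)
    if 25 == offset:
        log(count)
        record(size)
    count = count + count // 26
    elems = [8 * count for x in acc]
    offset = log(count[38])
    print(12)
    return elems

count = count + count // 26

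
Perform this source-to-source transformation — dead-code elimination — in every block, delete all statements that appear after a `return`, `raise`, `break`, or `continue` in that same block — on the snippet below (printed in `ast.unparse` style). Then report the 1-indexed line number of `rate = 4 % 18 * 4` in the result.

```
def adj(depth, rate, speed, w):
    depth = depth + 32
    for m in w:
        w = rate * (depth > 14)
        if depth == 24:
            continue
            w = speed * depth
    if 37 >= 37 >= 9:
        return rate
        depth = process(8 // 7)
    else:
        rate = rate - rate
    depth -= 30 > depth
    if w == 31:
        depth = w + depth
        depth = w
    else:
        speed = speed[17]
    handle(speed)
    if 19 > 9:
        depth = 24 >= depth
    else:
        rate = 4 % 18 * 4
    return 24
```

21

Transformed code:
def adj(depth, rate, speed, w):
    depth = depth + 32
    for m in w:
        w = rate * (depth > 14)
        if depth == 24:
            continue
    if 37 >= 37 >= 9:
        return rate
    else:
        rate = rate - rate
    depth -= 30 > depth
    if w == 31:
        depth = w + depth
        depth = w
    else:
        speed = speed[17]
    handle(speed)
    if 19 > 9:
        depth = 24 >= depth
    else:
        rate = 4 % 18 * 4
    return 24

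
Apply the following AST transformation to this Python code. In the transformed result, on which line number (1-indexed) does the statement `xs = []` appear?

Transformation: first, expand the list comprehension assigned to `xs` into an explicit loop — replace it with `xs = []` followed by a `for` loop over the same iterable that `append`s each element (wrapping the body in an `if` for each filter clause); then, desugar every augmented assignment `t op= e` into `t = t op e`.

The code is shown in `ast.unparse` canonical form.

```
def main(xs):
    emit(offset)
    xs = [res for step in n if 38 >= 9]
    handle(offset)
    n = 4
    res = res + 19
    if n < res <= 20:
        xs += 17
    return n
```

3

Transformed code:
def main(xs):
    emit(offset)
    xs = []
    for step in n:
        if 38 >= 9:
            xs.append(res)
    handle(offset)
    n = 4
    res = res + 19
    if n < res <= 20:
        xs = xs + 17
    return n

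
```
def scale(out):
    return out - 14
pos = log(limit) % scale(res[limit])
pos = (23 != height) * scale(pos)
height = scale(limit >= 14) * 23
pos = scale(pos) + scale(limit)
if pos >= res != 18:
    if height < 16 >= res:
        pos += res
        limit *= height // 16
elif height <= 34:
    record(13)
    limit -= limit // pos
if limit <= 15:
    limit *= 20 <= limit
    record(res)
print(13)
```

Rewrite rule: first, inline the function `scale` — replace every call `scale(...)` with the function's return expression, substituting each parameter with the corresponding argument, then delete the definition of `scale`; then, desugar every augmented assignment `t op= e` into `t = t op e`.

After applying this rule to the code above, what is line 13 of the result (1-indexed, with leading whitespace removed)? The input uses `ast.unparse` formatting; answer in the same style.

Transformed code:
pos = log(limit) % (res[limit] - 14)
pos = (23 != height) * (pos - 14)
height = ((limit >= 14) - 14) * 23
pos = pos - 14 + (limit - 14)
if pos >= res != 18:
    if height < 16 >= res:
        pos = pos + res
        limit = limit * (height // 16)
elif height <= 34:
    record(13)
    limit = limit - limit // pos
if limit <= 15:
    limit = limit * (20 <= limit)
    record(res)
print(13)

limit = limit * (20 <= limit)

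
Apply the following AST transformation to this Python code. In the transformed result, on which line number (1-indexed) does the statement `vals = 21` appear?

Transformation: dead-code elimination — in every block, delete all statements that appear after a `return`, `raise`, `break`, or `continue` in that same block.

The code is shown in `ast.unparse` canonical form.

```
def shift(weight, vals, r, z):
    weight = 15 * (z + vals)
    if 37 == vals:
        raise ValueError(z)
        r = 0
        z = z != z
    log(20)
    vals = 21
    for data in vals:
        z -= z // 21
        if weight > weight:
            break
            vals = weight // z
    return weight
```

Transformed code:
def shift(weight, vals, r, z):
    weight = 15 * (z + vals)
    if 37 == vals:
        raise ValueError(z)
    log(20)
    vals = 21
    for data in vals:
        z -= z // 21
        if weight > weight:
            break
    return weight

6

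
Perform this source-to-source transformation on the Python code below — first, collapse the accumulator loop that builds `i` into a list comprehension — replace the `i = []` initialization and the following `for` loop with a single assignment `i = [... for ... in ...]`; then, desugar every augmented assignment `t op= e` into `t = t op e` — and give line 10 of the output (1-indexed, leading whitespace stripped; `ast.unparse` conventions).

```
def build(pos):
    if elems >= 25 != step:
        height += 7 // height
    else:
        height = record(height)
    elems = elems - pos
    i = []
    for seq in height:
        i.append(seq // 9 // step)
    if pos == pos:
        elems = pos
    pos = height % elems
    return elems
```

pos = height % elems

Transformed code:
def build(pos):
    if elems >= 25 != step:
        height = height + 7 // height
    else:
        height = record(height)
    elems = elems - pos
    i = [seq // 9 // step for seq in height]
    if pos == pos:
        elems = pos
    pos = height % elems
    return elems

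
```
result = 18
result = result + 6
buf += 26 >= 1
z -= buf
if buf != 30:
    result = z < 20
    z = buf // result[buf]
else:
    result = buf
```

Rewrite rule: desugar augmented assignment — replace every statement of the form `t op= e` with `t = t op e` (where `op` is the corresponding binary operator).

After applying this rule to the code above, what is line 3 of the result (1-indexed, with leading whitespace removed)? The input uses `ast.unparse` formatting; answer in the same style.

Transformed code:
result = 18
result = result + 6
buf = buf + (26 >= 1)
z = z - buf
if buf != 30:
    result = z < 20
    z = buf // result[buf]
else:
    result = buf

buf = buf + (26 >= 1)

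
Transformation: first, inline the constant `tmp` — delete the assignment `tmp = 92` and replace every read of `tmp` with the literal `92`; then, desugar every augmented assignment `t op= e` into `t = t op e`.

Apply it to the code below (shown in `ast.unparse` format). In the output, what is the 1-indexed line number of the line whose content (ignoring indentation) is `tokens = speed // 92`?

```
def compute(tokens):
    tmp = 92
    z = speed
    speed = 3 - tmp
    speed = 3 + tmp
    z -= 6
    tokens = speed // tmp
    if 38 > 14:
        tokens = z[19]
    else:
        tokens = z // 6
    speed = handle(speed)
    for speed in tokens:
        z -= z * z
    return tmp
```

Transformed code:
def compute(tokens):
    z = speed
    speed = 3 - 92
    speed = 3 + 92
    z = z - 6
    tokens = speed // 92
    if 38 > 14:
        tokens = z[19]
    else:
        tokens = z // 6
    speed = handle(speed)
    for speed in tokens:
        z = z - z * z
    return 92

6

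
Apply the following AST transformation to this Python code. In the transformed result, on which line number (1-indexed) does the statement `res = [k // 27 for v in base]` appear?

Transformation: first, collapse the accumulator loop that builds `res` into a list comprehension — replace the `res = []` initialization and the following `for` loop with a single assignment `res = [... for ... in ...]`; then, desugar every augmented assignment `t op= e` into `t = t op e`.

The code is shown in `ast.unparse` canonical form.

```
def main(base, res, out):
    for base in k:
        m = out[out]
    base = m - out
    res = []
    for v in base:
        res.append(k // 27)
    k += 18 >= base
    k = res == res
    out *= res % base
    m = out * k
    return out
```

5

Transformed code:
def main(base, res, out):
    for base in k:
        m = out[out]
    base = m - out
    res = [k // 27 for v in base]
    k = k + (18 >= base)
    k = res == res
    out = out * (res % base)
    m = out * k
    return out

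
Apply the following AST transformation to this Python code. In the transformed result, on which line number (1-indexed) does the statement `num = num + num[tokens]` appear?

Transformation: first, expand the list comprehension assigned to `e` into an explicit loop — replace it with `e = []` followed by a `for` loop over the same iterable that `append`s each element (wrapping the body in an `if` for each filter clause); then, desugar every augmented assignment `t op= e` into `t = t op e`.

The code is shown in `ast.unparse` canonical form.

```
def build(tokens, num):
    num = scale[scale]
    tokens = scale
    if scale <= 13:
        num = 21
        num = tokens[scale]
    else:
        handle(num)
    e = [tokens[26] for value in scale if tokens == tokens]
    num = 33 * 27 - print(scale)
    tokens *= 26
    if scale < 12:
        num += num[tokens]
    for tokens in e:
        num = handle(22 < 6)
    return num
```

16

Transformed code:
def build(tokens, num):
    num = scale[scale]
    tokens = scale
    if scale <= 13:
        num = 21
        num = tokens[scale]
    else:
        handle(num)
    e = []
    for value in scale:
        if tokens == tokens:
            e.append(tokens[26])
    num = 33 * 27 - print(scale)
    tokens = tokens * 26
    if scale < 12:
        num = num + num[tokens]
    for tokens in e:
        num = handle(22 < 6)
    return num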